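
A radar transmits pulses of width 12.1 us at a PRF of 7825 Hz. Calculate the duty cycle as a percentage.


DC = 12.1e-6 * 7825 * 100 = 9.47%

9.47%


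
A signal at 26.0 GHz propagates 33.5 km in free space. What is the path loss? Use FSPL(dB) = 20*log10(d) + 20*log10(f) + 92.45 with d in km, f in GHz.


20*log10(33.5) = 30.5
20*log10(26.0) = 28.3
FSPL = 151.3 dB

151.3 dB


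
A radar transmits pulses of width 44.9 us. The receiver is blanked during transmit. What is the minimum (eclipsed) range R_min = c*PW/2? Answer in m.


R_min = 3e8 * 44.9e-6 / 2 = 6735.0 m

6735.0 m


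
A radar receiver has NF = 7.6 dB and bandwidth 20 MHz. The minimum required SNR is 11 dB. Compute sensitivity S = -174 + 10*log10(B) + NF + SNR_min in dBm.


10*log10(20000000.0) = 73.01
S = -174 + 73.01 + 7.6 + 11 = -82.4 dBm

-82.4 dBm


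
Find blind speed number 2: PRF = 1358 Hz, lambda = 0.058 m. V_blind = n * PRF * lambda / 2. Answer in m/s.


V_blind = 2 * 1358 * 0.058 / 2 = 78.8 m/s

78.8 m/s


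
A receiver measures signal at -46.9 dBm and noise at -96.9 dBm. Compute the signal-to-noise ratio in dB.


SNR = -46.9 - (-96.9) = 50.0 dB

50.0 dB


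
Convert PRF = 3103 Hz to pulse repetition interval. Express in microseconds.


PRI = 1/3103 = 0.0003222688 s = 322.3 us

322.3 us


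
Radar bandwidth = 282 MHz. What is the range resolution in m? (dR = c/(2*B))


dR = 3e8 / (2 * 282000000.0) = 0.53 m

0.53 m


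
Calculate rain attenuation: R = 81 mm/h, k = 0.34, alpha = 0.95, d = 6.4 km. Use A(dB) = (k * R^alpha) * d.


gamma = 0.34 * 81^0.95 = 22.107503 dB/km
A = 22.107503 * 6.4 = 141.49 dB

141.49 dB


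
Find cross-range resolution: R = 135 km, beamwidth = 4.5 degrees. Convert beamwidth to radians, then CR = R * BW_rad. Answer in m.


BW_rad = 0.078539816
CR = 135000 * 0.078539816 = 10602.9 m

10602.9 m


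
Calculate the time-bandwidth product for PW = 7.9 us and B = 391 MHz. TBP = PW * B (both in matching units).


TBP = 7.9 * 391 = 3088.9

3088.9


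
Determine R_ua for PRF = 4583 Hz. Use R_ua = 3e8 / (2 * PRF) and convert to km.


R_ua = 3e8 / (2 * 4583) = 32729.7 m = 32.7 km

32.7 km


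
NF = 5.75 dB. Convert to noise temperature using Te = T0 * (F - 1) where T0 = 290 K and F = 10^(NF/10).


NF_lin = 10^(5.75/10) = 3.758374
Te = 290 * (3.758374 - 1) = 799.9 K

799.9 K


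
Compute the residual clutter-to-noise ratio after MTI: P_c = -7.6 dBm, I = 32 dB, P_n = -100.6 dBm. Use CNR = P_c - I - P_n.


CNR = -7.6 - 32 - (-100.6) = 61.0 dB

61.0 dB


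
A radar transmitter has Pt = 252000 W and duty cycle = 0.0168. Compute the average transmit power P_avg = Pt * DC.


P_avg = 252000 * 0.0168 = 4233.6 W

4233.6 W


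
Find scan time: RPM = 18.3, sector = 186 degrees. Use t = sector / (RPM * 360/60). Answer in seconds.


t = 186 / (18.3 * 360) * 60 = 1.69 s

1.69 s


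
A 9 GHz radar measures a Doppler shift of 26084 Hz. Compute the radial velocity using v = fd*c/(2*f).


v = 26084 * 3e8 / (2 * 9000000000.0) = 434.7 m/s

434.7 m/s


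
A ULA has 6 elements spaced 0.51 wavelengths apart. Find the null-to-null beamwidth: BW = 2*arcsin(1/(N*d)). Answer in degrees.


1/(N*d) = 1/(6*0.51) = 0.326797
BW = 2*arcsin(0.326797) = 38.1 degrees

38.1 degrees


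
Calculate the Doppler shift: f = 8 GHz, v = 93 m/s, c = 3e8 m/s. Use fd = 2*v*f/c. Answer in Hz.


fd = 2 * 93 * 8000000000.0 / 3e8 = 4960.0 Hz

4960.0 Hz


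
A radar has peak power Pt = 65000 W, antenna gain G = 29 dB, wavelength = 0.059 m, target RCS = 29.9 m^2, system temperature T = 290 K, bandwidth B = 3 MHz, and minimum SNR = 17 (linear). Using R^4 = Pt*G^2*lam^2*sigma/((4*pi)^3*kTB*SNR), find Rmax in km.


G_lin = 10^(29/10) = 794.328235
R^4 = 65000 * 794.328235^2 * 0.059^2 * 29.9 / ((4*pi)^3 * 1.38e-23 * 290 * 3000000.0 * 17)
R^4 = 1.05393e19 m^4
R_max = (1.05393e19)^(1/4) = 56977.4 m = 57.0 km

57.0 km


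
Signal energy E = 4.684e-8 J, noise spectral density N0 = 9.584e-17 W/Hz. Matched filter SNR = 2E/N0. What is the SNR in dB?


SNR_lin = 2 * 4.684e-8 / 9.584e-17 = 9.775e8
SNR_dB = 10*log10(9.775e8) = 89.9 dB

89.9 dB


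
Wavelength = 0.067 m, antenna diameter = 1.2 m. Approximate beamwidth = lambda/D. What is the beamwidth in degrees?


BW_rad = 0.067 / 1.2 = 0.055833
BW_deg = 3.2 degrees

3.2 degrees


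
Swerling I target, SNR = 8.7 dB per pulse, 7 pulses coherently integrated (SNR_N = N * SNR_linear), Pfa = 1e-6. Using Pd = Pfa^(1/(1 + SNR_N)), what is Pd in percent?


SNR_lin = 10^(8.7/10) = 7.4131
SNR_N = 7 * 7.4131 = 51.8917
1/(1 + SNR_N) = 1/52.8917 = 0.0189066
Pd = (1e-6)^0.0189066 = 0.77012
Pd = 77.0%

77.0%


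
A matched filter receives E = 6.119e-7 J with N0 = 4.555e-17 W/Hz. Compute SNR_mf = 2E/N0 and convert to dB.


SNR_lin = 2 * 6.119e-7 / 4.555e-17 = 2.687e10
SNR_dB = 10*log10(2.687e10) = 104.3 dB

104.3 dB


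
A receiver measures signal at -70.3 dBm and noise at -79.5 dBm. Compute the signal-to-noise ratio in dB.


SNR = -70.3 - (-79.5) = 9.2 dB

9.2 dB


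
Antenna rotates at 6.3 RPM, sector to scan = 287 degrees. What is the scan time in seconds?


t = 287 / (6.3 * 360) * 60 = 7.59 s

7.59 s


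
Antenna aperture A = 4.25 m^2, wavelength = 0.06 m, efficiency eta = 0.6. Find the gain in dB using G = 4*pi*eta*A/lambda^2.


G_linear = 4*pi*0.6*4.25/0.06^2 = 8901.18
G_dB = 10*log10(8901.18) = 39.5 dB

39.5 dB


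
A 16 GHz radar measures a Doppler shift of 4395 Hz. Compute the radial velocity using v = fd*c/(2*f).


v = 4395 * 3e8 / (2 * 16000000000.0) = 41.2 m/s

41.2 m/s


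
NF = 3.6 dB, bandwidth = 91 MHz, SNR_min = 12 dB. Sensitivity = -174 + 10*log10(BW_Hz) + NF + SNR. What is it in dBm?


10*log10(91000000.0) = 79.59
S = -174 + 79.59 + 3.6 + 12 = -78.8 dBm

-78.8 dBm


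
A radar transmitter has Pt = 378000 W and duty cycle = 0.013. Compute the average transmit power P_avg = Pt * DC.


P_avg = 378000 * 0.013 = 4914.0 W

4914.0 W


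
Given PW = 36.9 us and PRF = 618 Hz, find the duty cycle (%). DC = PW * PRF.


DC = 36.9e-6 * 618 * 100 = 2.28%

2.28%


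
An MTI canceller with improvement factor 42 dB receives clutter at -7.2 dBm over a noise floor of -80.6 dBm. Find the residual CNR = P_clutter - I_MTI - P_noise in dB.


CNR = -7.2 - 42 - (-80.6) = 31.4 dB

31.4 dB


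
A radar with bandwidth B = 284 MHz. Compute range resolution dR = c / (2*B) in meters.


dR = 3e8 / (2 * 284000000.0) = 0.53 m

0.53 m


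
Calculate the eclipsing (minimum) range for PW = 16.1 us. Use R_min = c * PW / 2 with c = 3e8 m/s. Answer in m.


R_min = 3e8 * 16.1e-6 / 2 = 2415.0 m

2415.0 m


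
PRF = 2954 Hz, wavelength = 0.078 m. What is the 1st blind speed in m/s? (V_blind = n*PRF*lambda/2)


V_blind = 1 * 2954 * 0.078 / 2 = 115.2 m/s

115.2 m/s


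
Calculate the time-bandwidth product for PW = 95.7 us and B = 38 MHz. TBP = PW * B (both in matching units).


TBP = 95.7 * 38 = 3636.6

3636.6


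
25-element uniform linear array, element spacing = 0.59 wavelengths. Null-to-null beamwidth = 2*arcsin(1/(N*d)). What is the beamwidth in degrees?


1/(N*d) = 1/(25*0.59) = 0.067797
BW = 2*arcsin(0.067797) = 7.8 degrees

7.8 degrees


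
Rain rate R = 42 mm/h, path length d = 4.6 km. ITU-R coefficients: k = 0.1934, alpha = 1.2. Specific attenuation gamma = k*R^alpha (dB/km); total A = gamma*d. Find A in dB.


gamma = 0.1934 * 42^1.2 = 17.153613 dB/km
A = 17.153613 * 4.6 = 78.91 dB

78.91 dB


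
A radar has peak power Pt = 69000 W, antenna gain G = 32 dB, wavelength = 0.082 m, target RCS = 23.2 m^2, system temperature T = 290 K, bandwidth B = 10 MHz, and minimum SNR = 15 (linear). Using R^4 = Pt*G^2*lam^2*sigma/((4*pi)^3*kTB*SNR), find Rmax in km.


G_lin = 10^(32/10) = 1584.893192
R^4 = 69000 * 1584.893192^2 * 0.082^2 * 23.2 / ((4*pi)^3 * 1.38e-23 * 290 * 10000000.0 * 15)
R^4 = 2.26969e19 m^4
R_max = (2.26969e19)^(1/4) = 69022.7 m = 69.0 km

69.0 km


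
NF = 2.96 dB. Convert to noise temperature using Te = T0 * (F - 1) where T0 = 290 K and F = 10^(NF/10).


NF_lin = 10^(2.96/10) = 1.97697
Te = 290 * (1.97697 - 1) = 283.3 K

283.3 K


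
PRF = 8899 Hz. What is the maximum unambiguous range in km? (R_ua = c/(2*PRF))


R_ua = 3e8 / (2 * 8899) = 16855.8 m = 16.9 km

16.9 km


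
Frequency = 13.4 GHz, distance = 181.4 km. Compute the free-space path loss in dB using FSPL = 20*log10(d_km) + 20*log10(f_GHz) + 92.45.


20*log10(181.4) = 45.17
20*log10(13.4) = 22.54
FSPL = 160.2 dB

160.2 dB


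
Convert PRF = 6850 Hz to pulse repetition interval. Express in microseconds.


PRI = 1/6850 = 0.0001459854 s = 146.0 us

146.0 us


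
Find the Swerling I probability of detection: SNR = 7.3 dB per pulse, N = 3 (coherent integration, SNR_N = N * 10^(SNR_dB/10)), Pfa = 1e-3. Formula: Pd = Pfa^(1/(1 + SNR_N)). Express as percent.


SNR_lin = 10^(7.3/10) = 5.37032
SNR_N = 3 * 5.37032 = 16.11096
1/(1 + SNR_N) = 1/17.11096 = 0.0584421
Pd = (1e-3)^0.0584421 = 0.66784
Pd = 66.8%

66.8%


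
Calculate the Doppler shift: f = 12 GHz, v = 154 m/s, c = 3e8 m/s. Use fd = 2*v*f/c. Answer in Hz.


fd = 2 * 154 * 12000000000.0 / 3e8 = 12320.0 Hz

12320.0 Hz


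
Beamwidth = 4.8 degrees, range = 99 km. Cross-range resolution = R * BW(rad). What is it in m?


BW_rad = 0.083775804
CR = 99000 * 0.083775804 = 8293.8 m

8293.8 m


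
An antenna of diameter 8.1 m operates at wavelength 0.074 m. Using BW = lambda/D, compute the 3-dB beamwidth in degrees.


BW_rad = 0.074 / 8.1 = 0.009136
BW_deg = 0.52 degrees

0.52 degrees


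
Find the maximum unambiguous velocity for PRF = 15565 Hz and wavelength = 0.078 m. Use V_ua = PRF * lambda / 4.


V_ua = 15565 * 0.078 / 4 = 303.5 m/s

303.5 m/s


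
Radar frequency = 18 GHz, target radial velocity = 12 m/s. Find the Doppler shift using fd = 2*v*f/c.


fd = 2 * 12 * 18000000000.0 / 3e8 = 1440.0 Hz

1440.0 Hz


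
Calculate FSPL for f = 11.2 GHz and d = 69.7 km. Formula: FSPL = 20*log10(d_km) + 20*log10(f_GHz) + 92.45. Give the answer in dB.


20*log10(69.7) = 36.86
20*log10(11.2) = 20.98
FSPL = 150.3 dB

150.3 dB


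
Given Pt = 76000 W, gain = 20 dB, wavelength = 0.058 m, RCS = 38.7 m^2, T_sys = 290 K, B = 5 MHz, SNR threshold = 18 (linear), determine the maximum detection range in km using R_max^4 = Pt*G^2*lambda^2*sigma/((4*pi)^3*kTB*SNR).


G_lin = 10^(20/10) = 100.0
R^4 = 76000 * 100.0^2 * 0.058^2 * 38.7 / ((4*pi)^3 * 1.38e-23 * 290 * 5000000.0 * 18)
R^4 = 1.3843e17 m^4
R_max = (1.3843e17)^(1/4) = 19288.9 m = 19.3 km

19.3 km


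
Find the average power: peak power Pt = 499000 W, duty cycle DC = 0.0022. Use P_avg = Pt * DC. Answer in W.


P_avg = 499000 * 0.0022 = 1097.8 W

1097.8 W


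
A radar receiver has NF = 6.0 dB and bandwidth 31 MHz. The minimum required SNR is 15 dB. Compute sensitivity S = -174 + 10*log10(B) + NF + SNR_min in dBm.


10*log10(31000000.0) = 74.91
S = -174 + 74.91 + 6.0 + 15 = -78.1 dBm

-78.1 dBm


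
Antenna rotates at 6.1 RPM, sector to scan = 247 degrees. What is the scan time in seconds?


t = 247 / (6.1 * 360) * 60 = 6.75 s

6.75 s


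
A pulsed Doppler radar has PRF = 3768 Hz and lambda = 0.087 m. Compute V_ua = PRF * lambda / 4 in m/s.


V_ua = 3768 * 0.087 / 4 = 82.0 m/s

82.0 m/s


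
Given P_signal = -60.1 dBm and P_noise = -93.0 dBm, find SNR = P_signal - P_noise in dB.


SNR = -60.1 - (-93.0) = 32.9 dB

32.9 dB


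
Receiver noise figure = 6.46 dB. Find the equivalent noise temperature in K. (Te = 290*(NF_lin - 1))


NF_lin = 10^(6.46/10) = 4.425884
Te = 290 * (4.425884 - 1) = 993.5 K

993.5 K


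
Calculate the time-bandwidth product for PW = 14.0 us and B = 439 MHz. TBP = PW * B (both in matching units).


TBP = 14.0 * 439 = 6146.0

6146.0


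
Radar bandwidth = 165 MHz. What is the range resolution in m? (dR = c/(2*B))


dR = 3e8 / (2 * 165000000.0) = 0.91 m

0.91 m


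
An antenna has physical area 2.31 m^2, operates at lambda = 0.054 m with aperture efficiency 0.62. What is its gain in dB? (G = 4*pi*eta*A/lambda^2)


G_linear = 4*pi*0.62*2.31/0.054^2 = 6172.0
G_dB = 10*log10(6172.0) = 37.9 dB

37.9 dB


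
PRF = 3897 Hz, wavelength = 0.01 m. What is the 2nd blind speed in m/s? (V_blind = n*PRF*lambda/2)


V_blind = 2 * 3897 * 0.01 / 2 = 39.0 m/s

39.0 m/s


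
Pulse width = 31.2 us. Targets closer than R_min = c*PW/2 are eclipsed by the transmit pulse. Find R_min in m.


R_min = 3e8 * 31.2e-6 / 2 = 4680.0 m

4680.0 m


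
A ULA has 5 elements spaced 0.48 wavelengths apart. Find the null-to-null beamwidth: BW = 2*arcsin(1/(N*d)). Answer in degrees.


1/(N*d) = 1/(5*0.48) = 0.416667
BW = 2*arcsin(0.416667) = 49.2 degrees

49.2 degrees


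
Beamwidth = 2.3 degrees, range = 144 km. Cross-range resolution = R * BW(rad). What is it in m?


BW_rad = 0.040142573
CR = 144000 * 0.040142573 = 5780.5 m

5780.5 m


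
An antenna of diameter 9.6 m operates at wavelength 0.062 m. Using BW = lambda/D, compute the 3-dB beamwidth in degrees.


BW_rad = 0.062 / 9.6 = 0.006458
BW_deg = 0.37 degrees

0.37 degrees


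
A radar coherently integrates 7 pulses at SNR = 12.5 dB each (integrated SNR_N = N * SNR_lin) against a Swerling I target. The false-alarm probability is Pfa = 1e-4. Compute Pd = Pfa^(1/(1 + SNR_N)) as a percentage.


SNR_lin = 10^(12.5/10) = 17.78279
SNR_N = 7 * 17.78279 = 124.47953
1/(1 + SNR_N) = 1/125.47953 = 0.0079694
Pd = (1e-4)^0.0079694 = 0.92923
Pd = 92.9%

92.9%


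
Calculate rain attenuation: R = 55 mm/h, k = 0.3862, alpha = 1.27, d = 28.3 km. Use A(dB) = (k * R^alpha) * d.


gamma = 0.3862 * 55^1.27 = 62.671903 dB/km
A = 62.671903 * 28.3 = 1773.61 dB

1773.61 dB


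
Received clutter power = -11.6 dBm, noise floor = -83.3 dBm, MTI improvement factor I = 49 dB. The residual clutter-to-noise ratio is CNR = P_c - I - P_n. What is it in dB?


CNR = -11.6 - 49 - (-83.3) = 22.7 dB

22.7 dB


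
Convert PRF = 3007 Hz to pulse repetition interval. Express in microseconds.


PRI = 1/3007 = 0.0003325574 s = 332.6 us

332.6 us


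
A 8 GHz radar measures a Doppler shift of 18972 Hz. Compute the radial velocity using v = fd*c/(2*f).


v = 18972 * 3e8 / (2 * 8000000000.0) = 355.7 m/s

355.7 m/s


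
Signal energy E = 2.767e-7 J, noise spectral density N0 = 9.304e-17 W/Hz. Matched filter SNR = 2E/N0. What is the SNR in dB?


SNR_lin = 2 * 2.767e-7 / 9.304e-17 = 5.948e9
SNR_dB = 10*log10(5.948e9) = 97.7 dB

97.7 dB


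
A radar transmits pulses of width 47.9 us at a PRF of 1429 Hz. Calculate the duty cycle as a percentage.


DC = 47.9e-6 * 1429 * 100 = 6.84%

6.84%


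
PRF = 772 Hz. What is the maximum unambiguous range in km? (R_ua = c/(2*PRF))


R_ua = 3e8 / (2 * 772) = 194300.5 m = 194.3 km

194.3 km


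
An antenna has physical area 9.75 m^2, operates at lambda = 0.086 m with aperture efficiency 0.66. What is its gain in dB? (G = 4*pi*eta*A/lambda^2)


G_linear = 4*pi*0.66*9.75/0.086^2 = 10933.56
G_dB = 10*log10(10933.56) = 40.4 dB

40.4 dB


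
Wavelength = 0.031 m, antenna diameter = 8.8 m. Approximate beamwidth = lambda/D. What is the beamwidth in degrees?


BW_rad = 0.031 / 8.8 = 0.003523
BW_deg = 0.2 degrees

0.2 degrees


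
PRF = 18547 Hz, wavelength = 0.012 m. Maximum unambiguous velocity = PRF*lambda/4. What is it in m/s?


V_ua = 18547 * 0.012 / 4 = 55.6 m/s

55.6 m/s


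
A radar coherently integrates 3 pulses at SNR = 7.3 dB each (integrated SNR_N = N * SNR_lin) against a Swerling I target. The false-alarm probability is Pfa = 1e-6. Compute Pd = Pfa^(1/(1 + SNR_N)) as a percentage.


SNR_lin = 10^(7.3/10) = 5.37032
SNR_N = 3 * 5.37032 = 16.11096
1/(1 + SNR_N) = 1/17.11096 = 0.0584421
Pd = (1e-6)^0.0584421 = 0.44601
Pd = 44.6%

44.6%


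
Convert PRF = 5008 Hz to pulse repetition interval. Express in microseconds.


PRI = 1/5008 = 0.0001996805 s = 199.7 us

199.7 us


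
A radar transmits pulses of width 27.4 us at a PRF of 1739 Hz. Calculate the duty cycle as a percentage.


DC = 27.4e-6 * 1739 * 100 = 4.76%

4.76%


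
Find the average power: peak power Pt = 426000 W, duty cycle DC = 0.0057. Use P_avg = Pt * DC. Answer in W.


P_avg = 426000 * 0.0057 = 2428.2 W

2428.2 W


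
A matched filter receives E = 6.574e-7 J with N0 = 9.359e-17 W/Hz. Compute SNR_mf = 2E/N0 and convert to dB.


SNR_lin = 2 * 6.574e-7 / 9.359e-17 = 1.405e10
SNR_dB = 10*log10(1.405e10) = 101.5 dB

101.5 dB


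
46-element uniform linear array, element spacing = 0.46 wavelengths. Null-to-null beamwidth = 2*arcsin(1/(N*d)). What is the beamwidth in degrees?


1/(N*d) = 1/(46*0.46) = 0.047259
BW = 2*arcsin(0.047259) = 5.4 degrees

5.4 degrees


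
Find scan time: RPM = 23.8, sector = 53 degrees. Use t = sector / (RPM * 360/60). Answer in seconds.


t = 53 / (23.8 * 360) * 60 = 0.37 s

0.37 s


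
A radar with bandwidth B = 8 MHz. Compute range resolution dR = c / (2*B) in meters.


dR = 3e8 / (2 * 8000000.0) = 18.75 m

18.75 m


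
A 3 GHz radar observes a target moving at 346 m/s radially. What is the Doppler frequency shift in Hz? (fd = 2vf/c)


fd = 2 * 346 * 3000000000.0 / 3e8 = 6920.0 Hz

6920.0 Hz


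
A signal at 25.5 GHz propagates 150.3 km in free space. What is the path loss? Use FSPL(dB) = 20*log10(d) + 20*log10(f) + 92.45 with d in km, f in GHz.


20*log10(150.3) = 43.54
20*log10(25.5) = 28.13
FSPL = 164.1 dB

164.1 dB


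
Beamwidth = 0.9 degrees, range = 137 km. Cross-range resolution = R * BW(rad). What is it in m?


BW_rad = 0.015707963
CR = 137000 * 0.015707963 = 2152.0 m

2152.0 m


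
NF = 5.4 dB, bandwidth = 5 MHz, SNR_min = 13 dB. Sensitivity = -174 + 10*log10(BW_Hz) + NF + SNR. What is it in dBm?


10*log10(5000000.0) = 66.99
S = -174 + 66.99 + 5.4 + 13 = -88.6 dBm

-88.6 dBm


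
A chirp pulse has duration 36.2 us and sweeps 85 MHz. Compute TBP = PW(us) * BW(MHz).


TBP = 36.2 * 85 = 3077.0

3077.0


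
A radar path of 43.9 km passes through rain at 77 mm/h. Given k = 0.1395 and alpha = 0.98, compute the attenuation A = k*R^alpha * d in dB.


gamma = 0.1395 * 77^0.98 = 9.847707 dB/km
A = 9.847707 * 43.9 = 432.31 dB

432.31 dB


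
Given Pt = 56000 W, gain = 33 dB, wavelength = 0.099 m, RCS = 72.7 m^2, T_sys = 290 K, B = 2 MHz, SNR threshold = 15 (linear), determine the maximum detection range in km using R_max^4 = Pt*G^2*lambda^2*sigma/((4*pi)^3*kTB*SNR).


G_lin = 10^(33/10) = 1995.262315
R^4 = 56000 * 1995.262315^2 * 0.099^2 * 72.7 / ((4*pi)^3 * 1.38e-23 * 290 * 2000000.0 * 15)
R^4 = 6.66753e20 m^4
R_max = (6.66753e20)^(1/4) = 160690.9 m = 160.7 km

160.7 km


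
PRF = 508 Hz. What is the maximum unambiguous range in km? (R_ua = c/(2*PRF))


R_ua = 3e8 / (2 * 508) = 295275.6 m = 295.3 km

295.3 km


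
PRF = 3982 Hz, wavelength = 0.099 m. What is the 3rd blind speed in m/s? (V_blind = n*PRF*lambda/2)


V_blind = 3 * 3982 * 0.099 / 2 = 591.3 m/s

591.3 m/s


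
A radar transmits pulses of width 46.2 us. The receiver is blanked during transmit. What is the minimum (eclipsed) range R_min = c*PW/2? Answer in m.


R_min = 3e8 * 46.2e-6 / 2 = 6930.0 m

6930.0 m


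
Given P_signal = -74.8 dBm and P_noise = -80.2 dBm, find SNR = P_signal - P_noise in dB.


SNR = -74.8 - (-80.2) = 5.4 dB

5.4 dB


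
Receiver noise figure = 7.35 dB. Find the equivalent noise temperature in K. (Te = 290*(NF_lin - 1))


NF_lin = 10^(7.35/10) = 5.432503
Te = 290 * (5.432503 - 1) = 1285.4 K

1285.4 K


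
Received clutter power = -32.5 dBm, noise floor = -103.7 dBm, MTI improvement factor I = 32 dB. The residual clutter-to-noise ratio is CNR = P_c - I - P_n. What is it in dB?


CNR = -32.5 - 32 - (-103.7) = 39.2 dB

39.2 dB


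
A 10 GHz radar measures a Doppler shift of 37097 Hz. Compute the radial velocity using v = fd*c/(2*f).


v = 37097 * 3e8 / (2 * 10000000000.0) = 556.5 m/s

556.5 m/s


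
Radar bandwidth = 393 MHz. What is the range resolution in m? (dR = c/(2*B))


dR = 3e8 / (2 * 393000000.0) = 0.38 m

0.38 m


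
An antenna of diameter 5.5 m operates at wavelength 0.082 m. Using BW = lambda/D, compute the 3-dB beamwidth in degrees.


BW_rad = 0.082 / 5.5 = 0.014909
BW_deg = 0.85 degrees

0.85 degrees


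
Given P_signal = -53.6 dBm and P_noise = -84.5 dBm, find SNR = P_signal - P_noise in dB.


SNR = -53.6 - (-84.5) = 30.9 dB

30.9 dB


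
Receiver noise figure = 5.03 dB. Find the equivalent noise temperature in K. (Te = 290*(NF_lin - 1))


NF_lin = 10^(5.03/10) = 3.184198
Te = 290 * (3.184198 - 1) = 633.4 K

633.4 K


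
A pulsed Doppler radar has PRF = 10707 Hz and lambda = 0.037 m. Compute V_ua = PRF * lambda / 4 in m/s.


V_ua = 10707 * 0.037 / 4 = 99.0 m/s

99.0 m/s


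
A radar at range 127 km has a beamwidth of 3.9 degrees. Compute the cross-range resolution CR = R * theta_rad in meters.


BW_rad = 0.068067841
CR = 127000 * 0.068067841 = 8644.6 m

8644.6 m


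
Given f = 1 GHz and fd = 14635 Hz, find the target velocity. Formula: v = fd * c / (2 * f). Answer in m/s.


v = 14635 * 3e8 / (2 * 1000000000.0) = 2195.3 m/s

2195.3 m/s


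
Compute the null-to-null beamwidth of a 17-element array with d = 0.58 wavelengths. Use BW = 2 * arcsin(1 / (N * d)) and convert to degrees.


1/(N*d) = 1/(17*0.58) = 0.10142
BW = 2*arcsin(0.10142) = 11.6 degrees

11.6 degrees


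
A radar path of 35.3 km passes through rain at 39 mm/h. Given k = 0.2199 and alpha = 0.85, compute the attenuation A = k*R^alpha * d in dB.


gamma = 0.2199 * 39^0.85 = 4.950284 dB/km
A = 4.950284 * 35.3 = 174.75 dB

174.75 dB


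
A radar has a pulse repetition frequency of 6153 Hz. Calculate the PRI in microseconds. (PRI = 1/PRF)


PRI = 1/6153 = 0.0001625223 s = 162.5 us

162.5 us


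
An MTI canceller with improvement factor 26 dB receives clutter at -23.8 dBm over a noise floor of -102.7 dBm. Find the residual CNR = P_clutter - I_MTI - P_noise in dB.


CNR = -23.8 - 26 - (-102.7) = 52.9 dB

52.9 dB


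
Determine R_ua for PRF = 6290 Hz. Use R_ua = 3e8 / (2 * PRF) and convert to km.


R_ua = 3e8 / (2 * 6290) = 23847.4 m = 23.8 km

23.8 km


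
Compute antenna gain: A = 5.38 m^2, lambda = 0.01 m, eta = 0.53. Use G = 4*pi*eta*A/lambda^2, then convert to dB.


G_linear = 4*pi*0.53*5.38/0.01^2 = 358317.49
G_dB = 10*log10(358317.49) = 55.5 dB

55.5 dB


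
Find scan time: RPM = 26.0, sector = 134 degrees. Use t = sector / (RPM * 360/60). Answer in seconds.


t = 134 / (26.0 * 360) * 60 = 0.86 s

0.86 s


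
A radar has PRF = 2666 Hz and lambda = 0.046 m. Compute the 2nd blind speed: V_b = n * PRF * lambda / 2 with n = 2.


V_blind = 2 * 2666 * 0.046 / 2 = 122.6 m/s

122.6 m/s


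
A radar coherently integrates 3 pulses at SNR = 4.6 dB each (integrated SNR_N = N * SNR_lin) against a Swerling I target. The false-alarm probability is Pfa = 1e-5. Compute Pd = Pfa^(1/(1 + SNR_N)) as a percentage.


SNR_lin = 10^(4.6/10) = 2.88403
SNR_N = 3 * 2.88403 = 8.65209
1/(1 + SNR_N) = 1/9.65209 = 0.1036045
Pd = (1e-5)^0.1036045 = 0.30337
Pd = 30.3%

30.3%


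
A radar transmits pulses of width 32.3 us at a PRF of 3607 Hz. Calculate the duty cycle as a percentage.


DC = 32.3e-6 * 3607 * 100 = 11.65%

11.65%


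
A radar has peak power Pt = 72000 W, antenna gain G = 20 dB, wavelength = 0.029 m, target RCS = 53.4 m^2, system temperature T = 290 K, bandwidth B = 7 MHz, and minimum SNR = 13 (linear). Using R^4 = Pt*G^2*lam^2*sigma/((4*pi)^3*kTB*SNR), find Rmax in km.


G_lin = 10^(20/10) = 100.0
R^4 = 72000 * 100.0^2 * 0.029^2 * 53.4 / ((4*pi)^3 * 1.38e-23 * 290 * 7000000.0 * 13)
R^4 = 4.47426e16 m^4
R_max = (4.47426e16)^(1/4) = 14543.9 m = 14.5 km

14.5 km


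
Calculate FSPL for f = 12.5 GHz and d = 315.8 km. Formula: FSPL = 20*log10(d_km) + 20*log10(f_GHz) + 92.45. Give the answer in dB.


20*log10(315.8) = 49.99
20*log10(12.5) = 21.94
FSPL = 164.4 dB

164.4 dB


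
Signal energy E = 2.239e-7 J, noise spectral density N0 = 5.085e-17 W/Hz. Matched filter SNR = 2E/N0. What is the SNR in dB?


SNR_lin = 2 * 2.239e-7 / 5.085e-17 = 8.806e9
SNR_dB = 10*log10(8.806e9) = 99.4 dB

99.4 dB


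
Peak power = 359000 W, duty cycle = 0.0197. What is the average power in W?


P_avg = 359000 * 0.0197 = 7072.3 W

7072.3 W


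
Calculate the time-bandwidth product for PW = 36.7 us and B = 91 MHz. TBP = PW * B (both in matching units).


TBP = 36.7 * 91 = 3339.7

3339.7


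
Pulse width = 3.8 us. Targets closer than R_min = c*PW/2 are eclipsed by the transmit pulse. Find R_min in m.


R_min = 3e8 * 3.8e-6 / 2 = 570.0 m

570.0 m


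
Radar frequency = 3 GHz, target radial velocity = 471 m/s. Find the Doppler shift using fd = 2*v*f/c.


fd = 2 * 471 * 3000000000.0 / 3e8 = 9420.0 Hz

9420.0 Hz


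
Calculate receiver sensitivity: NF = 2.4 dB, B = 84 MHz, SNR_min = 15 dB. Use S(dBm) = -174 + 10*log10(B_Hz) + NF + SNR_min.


10*log10(84000000.0) = 79.24
S = -174 + 79.24 + 2.4 + 15 = -77.4 dBm

-77.4 dBm


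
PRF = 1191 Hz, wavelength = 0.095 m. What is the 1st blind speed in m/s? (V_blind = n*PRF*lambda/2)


V_blind = 1 * 1191 * 0.095 / 2 = 56.6 m/s

56.6 m/s


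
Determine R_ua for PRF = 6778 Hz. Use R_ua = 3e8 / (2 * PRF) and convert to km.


R_ua = 3e8 / (2 * 6778) = 22130.4 m = 22.1 km

22.1 km


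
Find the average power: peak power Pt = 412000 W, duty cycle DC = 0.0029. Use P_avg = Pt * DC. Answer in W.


P_avg = 412000 * 0.0029 = 1194.8 W

1194.8 W


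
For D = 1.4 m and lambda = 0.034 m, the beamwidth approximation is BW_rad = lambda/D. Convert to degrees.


BW_rad = 0.034 / 1.4 = 0.024286
BW_deg = 1.39 degrees

1.39 degrees


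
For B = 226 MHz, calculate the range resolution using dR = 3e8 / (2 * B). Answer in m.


dR = 3e8 / (2 * 226000000.0) = 0.66 m

0.66 m


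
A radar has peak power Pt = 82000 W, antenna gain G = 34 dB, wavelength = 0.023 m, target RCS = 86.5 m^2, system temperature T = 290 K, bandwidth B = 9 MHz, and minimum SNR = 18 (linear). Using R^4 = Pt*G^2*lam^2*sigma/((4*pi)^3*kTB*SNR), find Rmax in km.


G_lin = 10^(34/10) = 2511.886432
R^4 = 82000 * 2511.886432^2 * 0.023^2 * 86.5 / ((4*pi)^3 * 1.38e-23 * 290 * 9000000.0 * 18)
R^4 = 1.8402e19 m^4
R_max = (1.8402e19)^(1/4) = 65496.2 m = 65.5 km

65.5 km


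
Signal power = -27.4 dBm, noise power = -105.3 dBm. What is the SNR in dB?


SNR = -27.4 - (-105.3) = 77.9 dB

77.9 dB


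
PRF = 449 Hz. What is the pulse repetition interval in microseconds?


PRI = 1/449 = 0.0022271715 s = 2227.2 us

2227.2 us


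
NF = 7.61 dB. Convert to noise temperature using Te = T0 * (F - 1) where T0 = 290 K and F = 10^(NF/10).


NF_lin = 10^(7.61/10) = 5.767665
Te = 290 * (5.767665 - 1) = 1382.6 K

1382.6 K


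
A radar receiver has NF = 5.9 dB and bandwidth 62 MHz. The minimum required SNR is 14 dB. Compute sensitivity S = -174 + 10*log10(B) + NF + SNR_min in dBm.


10*log10(62000000.0) = 77.92
S = -174 + 77.92 + 5.9 + 14 = -76.2 dBm

-76.2 dBm


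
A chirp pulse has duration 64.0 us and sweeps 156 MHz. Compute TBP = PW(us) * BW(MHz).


TBP = 64.0 * 156 = 9984.0

9984.0


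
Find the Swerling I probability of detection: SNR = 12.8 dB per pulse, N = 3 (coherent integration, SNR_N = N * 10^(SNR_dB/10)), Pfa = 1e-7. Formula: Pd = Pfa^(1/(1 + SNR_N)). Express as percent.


SNR_lin = 10^(12.8/10) = 19.05461
SNR_N = 3 * 19.05461 = 57.16383
1/(1 + SNR_N) = 1/58.16383 = 0.0171928
Pd = (1e-7)^0.0171928 = 0.75797
Pd = 75.8%

75.8%


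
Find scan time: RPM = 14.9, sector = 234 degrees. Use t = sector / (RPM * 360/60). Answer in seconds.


t = 234 / (14.9 * 360) * 60 = 2.62 s

2.62 s


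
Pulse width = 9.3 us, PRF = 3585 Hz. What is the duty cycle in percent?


DC = 9.3e-6 * 3585 * 100 = 3.33%

3.33%


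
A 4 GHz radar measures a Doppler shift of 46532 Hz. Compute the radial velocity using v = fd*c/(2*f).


v = 46532 * 3e8 / (2 * 4000000000.0) = 1745.0 m/s

1745.0 m/s


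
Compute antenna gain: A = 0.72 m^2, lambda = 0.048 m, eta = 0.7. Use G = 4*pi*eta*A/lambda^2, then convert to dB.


G_linear = 4*pi*0.7*0.72/0.048^2 = 2748.89
G_dB = 10*log10(2748.89) = 34.4 dB

34.4 dB


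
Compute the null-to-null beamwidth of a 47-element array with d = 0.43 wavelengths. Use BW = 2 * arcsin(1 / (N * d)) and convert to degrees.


1/(N*d) = 1/(47*0.43) = 0.04948
BW = 2*arcsin(0.04948) = 5.7 degrees

5.7 degrees


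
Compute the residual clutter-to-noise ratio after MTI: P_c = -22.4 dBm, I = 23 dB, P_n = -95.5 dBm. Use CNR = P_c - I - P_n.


CNR = -22.4 - 23 - (-95.5) = 50.1 dB

50.1 dB


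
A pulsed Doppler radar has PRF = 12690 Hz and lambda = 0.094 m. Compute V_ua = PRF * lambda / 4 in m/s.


V_ua = 12690 * 0.094 / 4 = 298.2 m/s

298.2 m/s


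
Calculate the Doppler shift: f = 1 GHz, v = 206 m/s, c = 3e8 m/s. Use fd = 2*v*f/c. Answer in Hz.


fd = 2 * 206 * 1000000000.0 / 3e8 = 1373.3 Hz

1373.3 Hz


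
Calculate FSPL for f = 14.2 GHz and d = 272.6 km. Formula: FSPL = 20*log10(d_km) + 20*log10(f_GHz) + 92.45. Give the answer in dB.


20*log10(272.6) = 48.71
20*log10(14.2) = 23.05
FSPL = 164.2 dB

164.2 dB


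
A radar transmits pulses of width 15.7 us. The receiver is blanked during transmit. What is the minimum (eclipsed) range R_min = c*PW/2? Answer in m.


R_min = 3e8 * 15.7e-6 / 2 = 2355.0 m

2355.0 m


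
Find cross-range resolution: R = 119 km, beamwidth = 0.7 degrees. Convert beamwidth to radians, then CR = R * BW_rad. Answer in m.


BW_rad = 0.012217305
CR = 119000 * 0.012217305 = 1453.9 m

1453.9 m


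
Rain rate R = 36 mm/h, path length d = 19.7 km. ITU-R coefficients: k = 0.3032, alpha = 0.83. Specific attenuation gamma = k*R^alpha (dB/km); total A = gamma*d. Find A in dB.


gamma = 0.3032 * 36^0.83 = 5.93554 dB/km
A = 5.93554 * 19.7 = 116.93 dB

116.93 dB


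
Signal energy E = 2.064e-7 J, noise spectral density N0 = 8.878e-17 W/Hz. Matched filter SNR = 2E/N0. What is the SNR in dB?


SNR_lin = 2 * 2.064e-7 / 8.878e-17 = 4.65e9
SNR_dB = 10*log10(4.65e9) = 96.7 dB

96.7 dB


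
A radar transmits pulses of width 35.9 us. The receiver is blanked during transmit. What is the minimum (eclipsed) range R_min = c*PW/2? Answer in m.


R_min = 3e8 * 35.9e-6 / 2 = 5385.0 m

5385.0 m


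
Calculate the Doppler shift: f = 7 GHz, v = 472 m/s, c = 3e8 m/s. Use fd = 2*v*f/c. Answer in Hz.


fd = 2 * 472 * 7000000000.0 / 3e8 = 22026.7 Hz

22026.7 Hz


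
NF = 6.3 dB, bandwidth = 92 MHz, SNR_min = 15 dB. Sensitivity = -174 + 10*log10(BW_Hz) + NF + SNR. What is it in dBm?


10*log10(92000000.0) = 79.64
S = -174 + 79.64 + 6.3 + 15 = -73.1 dBm

-73.1 dBm


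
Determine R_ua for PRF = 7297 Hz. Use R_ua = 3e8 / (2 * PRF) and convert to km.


R_ua = 3e8 / (2 * 7297) = 20556.4 m = 20.6 km

20.6 km


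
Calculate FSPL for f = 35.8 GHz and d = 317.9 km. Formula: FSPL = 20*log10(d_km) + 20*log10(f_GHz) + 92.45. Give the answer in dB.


20*log10(317.9) = 50.05
20*log10(35.8) = 31.08
FSPL = 173.6 dB

173.6 dB


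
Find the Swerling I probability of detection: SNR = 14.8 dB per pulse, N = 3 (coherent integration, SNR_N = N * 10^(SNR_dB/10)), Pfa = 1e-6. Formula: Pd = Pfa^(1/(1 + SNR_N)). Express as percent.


SNR_lin = 10^(14.8/10) = 30.19952
SNR_N = 3 * 30.19952 = 90.59856
1/(1 + SNR_N) = 1/91.59856 = 0.0109172
Pd = (1e-6)^0.0109172 = 0.86
Pd = 86.0%

86.0%


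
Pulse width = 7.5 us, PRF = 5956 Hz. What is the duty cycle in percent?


DC = 7.5e-6 * 5956 * 100 = 4.47%

4.47%


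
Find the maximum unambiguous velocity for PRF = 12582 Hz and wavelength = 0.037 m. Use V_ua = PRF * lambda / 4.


V_ua = 12582 * 0.037 / 4 = 116.4 m/s

116.4 m/s


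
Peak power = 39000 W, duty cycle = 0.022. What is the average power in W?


P_avg = 39000 * 0.022 = 858.0 W

858.0 W


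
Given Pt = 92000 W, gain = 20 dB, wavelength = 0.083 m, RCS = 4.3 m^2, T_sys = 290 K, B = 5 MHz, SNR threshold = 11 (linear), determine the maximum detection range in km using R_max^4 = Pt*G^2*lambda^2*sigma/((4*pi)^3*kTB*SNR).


G_lin = 10^(20/10) = 100.0
R^4 = 92000 * 100.0^2 * 0.083^2 * 4.3 / ((4*pi)^3 * 1.38e-23 * 290 * 5000000.0 * 11)
R^4 = 6.2394e16 m^4
R_max = (6.2394e16)^(1/4) = 15804.7 m = 15.8 km

15.8 km


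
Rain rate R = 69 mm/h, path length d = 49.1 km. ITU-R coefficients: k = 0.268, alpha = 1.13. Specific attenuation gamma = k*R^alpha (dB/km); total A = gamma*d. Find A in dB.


gamma = 0.268 * 69^1.13 = 32.065223 dB/km
A = 32.065223 * 49.1 = 1574.4 dB

1574.4 dB


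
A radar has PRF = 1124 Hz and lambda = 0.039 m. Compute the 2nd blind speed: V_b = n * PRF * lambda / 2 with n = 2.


V_blind = 2 * 1124 * 0.039 / 2 = 43.8 m/s

43.8 m/s


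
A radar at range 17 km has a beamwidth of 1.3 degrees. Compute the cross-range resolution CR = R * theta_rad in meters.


BW_rad = 0.02268928
CR = 17000 * 0.02268928 = 385.7 m

385.7 m


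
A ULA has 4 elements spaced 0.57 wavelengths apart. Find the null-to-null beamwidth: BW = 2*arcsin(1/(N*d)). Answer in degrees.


1/(N*d) = 1/(4*0.57) = 0.438596
BW = 2*arcsin(0.438596) = 52.0 degrees

52.0 degrees


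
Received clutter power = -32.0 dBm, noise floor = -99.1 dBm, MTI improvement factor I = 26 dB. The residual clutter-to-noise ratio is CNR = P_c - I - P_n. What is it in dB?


CNR = -32.0 - 26 - (-99.1) = 41.1 dB

41.1 dB


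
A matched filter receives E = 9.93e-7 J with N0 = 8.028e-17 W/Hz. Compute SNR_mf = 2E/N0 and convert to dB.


SNR_lin = 2 * 9.93e-7 / 8.028e-17 = 2.474e10
SNR_dB = 10*log10(2.474e10) = 103.9 dB

103.9 dB


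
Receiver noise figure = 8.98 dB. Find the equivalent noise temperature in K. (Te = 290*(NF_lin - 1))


NF_lin = 10^(8.98/10) = 7.906786
Te = 290 * (7.906786 - 1) = 2003.0 K

2003.0 K


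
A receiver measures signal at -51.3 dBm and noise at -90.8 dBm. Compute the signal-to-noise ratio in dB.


SNR = -51.3 - (-90.8) = 39.5 dB

39.5 dB


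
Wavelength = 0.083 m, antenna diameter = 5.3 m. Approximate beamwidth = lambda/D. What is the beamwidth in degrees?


BW_rad = 0.083 / 5.3 = 0.01566
BW_deg = 0.9 degrees

0.9 degrees


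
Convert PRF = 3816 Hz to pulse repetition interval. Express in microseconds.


PRI = 1/3816 = 0.0002620545 s = 262.1 us

262.1 us


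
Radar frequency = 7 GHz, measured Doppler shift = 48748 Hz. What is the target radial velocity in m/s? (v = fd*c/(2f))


v = 48748 * 3e8 / (2 * 7000000000.0) = 1044.6 m/s

1044.6 m/s


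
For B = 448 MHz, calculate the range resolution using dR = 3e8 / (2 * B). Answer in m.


dR = 3e8 / (2 * 448000000.0) = 0.33 m

0.33 m


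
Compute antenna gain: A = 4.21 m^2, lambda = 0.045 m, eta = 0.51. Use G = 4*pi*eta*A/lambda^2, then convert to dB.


G_linear = 4*pi*0.51*4.21/0.045^2 = 13324.08
G_dB = 10*log10(13324.08) = 41.2 dB

41.2 dB


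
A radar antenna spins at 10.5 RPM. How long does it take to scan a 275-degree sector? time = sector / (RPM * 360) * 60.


t = 275 / (10.5 * 360) * 60 = 4.37 s

4.37 s


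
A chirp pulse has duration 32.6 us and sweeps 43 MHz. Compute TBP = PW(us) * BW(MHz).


TBP = 32.6 * 43 = 1401.8

1401.8


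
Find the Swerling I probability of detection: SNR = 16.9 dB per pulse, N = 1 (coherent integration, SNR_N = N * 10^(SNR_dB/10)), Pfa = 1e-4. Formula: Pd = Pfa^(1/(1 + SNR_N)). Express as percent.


SNR_lin = 10^(16.9/10) = 48.97788
SNR_N = 1 * 48.97788 = 48.97788
1/(1 + SNR_N) = 1/49.97788 = 0.0200089
Pd = (1e-4)^0.0200089 = 0.8317
Pd = 83.2%

83.2%


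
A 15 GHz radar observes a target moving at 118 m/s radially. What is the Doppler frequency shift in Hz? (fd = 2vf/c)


fd = 2 * 118 * 15000000000.0 / 3e8 = 11800.0 Hz

11800.0 Hz


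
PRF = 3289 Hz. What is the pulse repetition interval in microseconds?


PRI = 1/3289 = 0.0003040438 s = 304.0 us

304.0 us


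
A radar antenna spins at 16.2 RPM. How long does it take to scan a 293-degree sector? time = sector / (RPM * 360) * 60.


t = 293 / (16.2 * 360) * 60 = 3.01 s

3.01 s


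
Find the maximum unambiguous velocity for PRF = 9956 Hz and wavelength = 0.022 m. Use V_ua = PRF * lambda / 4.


V_ua = 9956 * 0.022 / 4 = 54.8 m/s

54.8 m/s


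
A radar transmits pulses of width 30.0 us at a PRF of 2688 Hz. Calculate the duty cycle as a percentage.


DC = 30.0e-6 * 2688 * 100 = 8.06%

8.06%


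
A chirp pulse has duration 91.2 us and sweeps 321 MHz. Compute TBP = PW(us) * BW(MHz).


TBP = 91.2 * 321 = 29275.2

29275.2


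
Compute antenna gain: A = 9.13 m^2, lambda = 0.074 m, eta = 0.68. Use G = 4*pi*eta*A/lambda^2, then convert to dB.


G_linear = 4*pi*0.68*9.13/0.074^2 = 14247.09
G_dB = 10*log10(14247.09) = 41.5 dB

41.5 dB


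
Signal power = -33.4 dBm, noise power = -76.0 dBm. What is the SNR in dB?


SNR = -33.4 - (-76.0) = 42.6 dB

42.6 dB


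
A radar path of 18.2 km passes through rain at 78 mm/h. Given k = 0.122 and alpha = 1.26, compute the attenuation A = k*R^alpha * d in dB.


gamma = 0.122 * 78^1.26 = 29.53922 dB/km
A = 29.53922 * 18.2 = 537.61 dB

537.61 dB


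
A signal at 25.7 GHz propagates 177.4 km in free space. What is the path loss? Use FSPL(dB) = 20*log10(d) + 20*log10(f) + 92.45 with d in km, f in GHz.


20*log10(177.4) = 44.98
20*log10(25.7) = 28.2
FSPL = 165.6 dB

165.6 dB


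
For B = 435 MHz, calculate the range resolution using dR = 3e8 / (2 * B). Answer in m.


dR = 3e8 / (2 * 435000000.0) = 0.34 m

0.34 m


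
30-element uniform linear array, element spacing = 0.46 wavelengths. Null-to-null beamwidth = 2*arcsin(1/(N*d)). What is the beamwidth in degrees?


1/(N*d) = 1/(30*0.46) = 0.072464
BW = 2*arcsin(0.072464) = 8.3 degrees

8.3 degrees


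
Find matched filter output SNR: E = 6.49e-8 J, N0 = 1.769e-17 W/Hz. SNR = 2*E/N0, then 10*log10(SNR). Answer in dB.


SNR_lin = 2 * 6.49e-8 / 1.769e-17 = 7.337e9
SNR_dB = 10*log10(7.337e9) = 98.7 dB

98.7 dB


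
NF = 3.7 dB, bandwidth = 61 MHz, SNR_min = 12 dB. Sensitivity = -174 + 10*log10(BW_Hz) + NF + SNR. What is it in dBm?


10*log10(61000000.0) = 77.85
S = -174 + 77.85 + 3.7 + 12 = -80.4 dBm

-80.4 dBm


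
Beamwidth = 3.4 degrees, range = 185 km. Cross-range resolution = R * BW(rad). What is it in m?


BW_rad = 0.059341195
CR = 185000 * 0.059341195 = 10978.1 m

10978.1 m


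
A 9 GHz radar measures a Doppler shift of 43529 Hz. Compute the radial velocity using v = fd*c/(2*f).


v = 43529 * 3e8 / (2 * 9000000000.0) = 725.5 m/s

725.5 m/s


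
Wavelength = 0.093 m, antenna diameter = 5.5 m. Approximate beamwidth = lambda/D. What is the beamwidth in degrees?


BW_rad = 0.093 / 5.5 = 0.016909
BW_deg = 0.97 degrees

0.97 degrees


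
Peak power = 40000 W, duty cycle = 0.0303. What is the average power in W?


P_avg = 40000 * 0.0303 = 1212.0 W

1212.0 W


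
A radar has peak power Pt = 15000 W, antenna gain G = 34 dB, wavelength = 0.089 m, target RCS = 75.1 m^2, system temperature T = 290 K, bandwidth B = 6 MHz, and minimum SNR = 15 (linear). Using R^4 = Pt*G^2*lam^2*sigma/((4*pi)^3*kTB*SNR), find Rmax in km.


G_lin = 10^(34/10) = 2511.886432
R^4 = 15000 * 2511.886432^2 * 0.089^2 * 75.1 / ((4*pi)^3 * 1.38e-23 * 290 * 6000000.0 * 15)
R^4 = 7.87702e19 m^4
R_max = (7.87702e19)^(1/4) = 94208.6 m = 94.2 km

94.2 km


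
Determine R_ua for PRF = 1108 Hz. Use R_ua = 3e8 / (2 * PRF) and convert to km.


R_ua = 3e8 / (2 * 1108) = 135379.1 m = 135.4 km

135.4 km


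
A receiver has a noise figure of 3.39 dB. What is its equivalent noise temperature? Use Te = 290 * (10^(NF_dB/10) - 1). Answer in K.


NF_lin = 10^(3.39/10) = 2.18273
Te = 290 * (2.18273 - 1) = 343.0 K

343.0 K
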